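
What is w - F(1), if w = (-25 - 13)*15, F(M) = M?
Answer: -571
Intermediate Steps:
w = -570 (w = -38*15 = -570)
w - F(1) = -570 - 1*1 = -570 - 1 = -571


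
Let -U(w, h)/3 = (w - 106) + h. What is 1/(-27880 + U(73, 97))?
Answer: -1/28072 ≈ -3.5623e-5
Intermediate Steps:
U(w, h) = 318 - 3*h - 3*w (U(w, h) = -3*((w - 106) + h) = -3*((-106 + w) + h) = -3*(-106 + h + w) = 318 - 3*h - 3*w)
1/(-27880 + U(73, 97)) = 1/(-27880 + (318 - 3*97 - 3*73)) = 1/(-27880 + (318 - 291 - 219)) = 1/(-27880 - 192) = 1/(-28072) = -1/28072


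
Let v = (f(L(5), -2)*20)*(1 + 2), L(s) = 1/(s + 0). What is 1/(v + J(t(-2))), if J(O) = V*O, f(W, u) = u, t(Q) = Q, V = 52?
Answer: -1/224 ≈ -0.0044643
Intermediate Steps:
L(s) = 1/s
J(O) = 52*O
v = -120 (v = (-2*20)*(1 + 2) = -40*3 = -120)
1/(v + J(t(-2))) = 1/(-120 + 52*(-2)) = 1/(-120 - 104) = 1/(-224) = -1/224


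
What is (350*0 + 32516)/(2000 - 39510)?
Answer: -1478/1705 ≈ -0.86686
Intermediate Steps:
(350*0 + 32516)/(2000 - 39510) = (0 + 32516)/(-37510) = 32516*(-1/37510) = -1478/1705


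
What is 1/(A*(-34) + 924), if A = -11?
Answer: 1/1298 ≈ 0.00077042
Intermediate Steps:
1/(A*(-34) + 924) = 1/(-11*(-34) + 924) = 1/(374 + 924) = 1/1298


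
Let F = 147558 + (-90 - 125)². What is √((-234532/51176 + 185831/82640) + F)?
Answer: √3384728042930201133435/132162020 ≈ 440.21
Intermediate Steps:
F = 193783 (F = 147558 + (-215)² = 147558 + 46225 = 193783)
√((-234532/51176 + 185831/82640) + F) = √((-234532/51176 + 185831/82640) + 193783) = √((-234532*1/51176 + 185831*(1/82640)) + 193783) = √((-58633/12794 + 185831/82640) + 193783) = √(-1233954653/528648080 + 193783) = √(102441776931987/528648080) = √3384728042930201133435/132162020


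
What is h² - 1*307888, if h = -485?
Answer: -72663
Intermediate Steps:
h² - 1*307888 = (-485)² - 1*307888 = 235225 - 307888 = -72663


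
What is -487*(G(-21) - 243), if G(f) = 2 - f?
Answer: 107140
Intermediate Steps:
-487*(G(-21) - 243) = -487*((2 - 1*(-21)) - 243) = -487*((2 + 21) - 243) = -487*(23 - 243) = -487*(-220) = 107140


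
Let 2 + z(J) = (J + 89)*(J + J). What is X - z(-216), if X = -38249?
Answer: -93111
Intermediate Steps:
z(J) = -2 + 2*J*(89 + J) (z(J) = -2 + (J + 89)*(J + J) = -2 + (89 + J)*(2*J) = -2 + 2*J*(89 + J))
X - z(-216) = -38249 - (-2 + 2*(-216)² + 178*(-216)) = -38249 - (-2 + 2*46656 - 38448) = -38249 - (-2 + 93312 - 38448) = -38249 - 1*54862 = -38249 - 54862 = -93111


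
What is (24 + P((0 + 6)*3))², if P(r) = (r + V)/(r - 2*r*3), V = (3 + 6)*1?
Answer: 56169/100 ≈ 561.69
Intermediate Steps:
V = 9 (V = 9*1 = 9)
P(r) = -(9 + r)/(5*r) (P(r) = (r + 9)/(r - 2*r*3) = (9 + r)/(r - 6*r) = (9 + r)/((-5*r)) = (9 + r)*(-1/(5*r)) = -(9 + r)/(5*r))
(24 + P((0 + 6)*3))² = (24 + (-9 - (0 + 6)*3)/(5*(((0 + 6)*3))))² = (24 + (-9 - 6*3)/(5*((6*3))))² = (24 + (⅕)*(-9 - 1*18)/18)² = (24 + (⅕)*(1/18)*(-9 - 18))² = (24 + (⅕)*(1/18)*(-27))² = (24 - 3/10)² = (237/10)² = 56169/100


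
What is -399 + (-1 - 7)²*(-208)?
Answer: -13711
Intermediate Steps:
-399 + (-1 - 7)²*(-208) = -399 + (-8)²*(-208) = -399 + 64*(-208) = -399 - 13312 = -13711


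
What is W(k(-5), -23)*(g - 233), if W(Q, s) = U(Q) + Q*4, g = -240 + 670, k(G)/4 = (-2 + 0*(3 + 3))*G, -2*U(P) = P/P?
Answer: 62843/2 ≈ 31422.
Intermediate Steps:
U(P) = -½ (U(P) = -P/(2*P) = -½*1 = -½)
k(G) = -8*G (k(G) = 4*((-2 + 0*(3 + 3))*G) = 4*((-2 + 0*6)*G) = 4*((-2 + 0)*G) = 4*(-2*G) = -8*G)
g = 430
W(Q, s) = -½ + 4*Q (W(Q, s) = -½ + Q*4 = -½ + 4*Q)
W(k(-5), -23)*(g - 233) = (-½ + 4*(-8*(-5)))*(430 - 233) = (-½ + 4*40)*197 = (-½ + 160)*197 = (319/2)*197 = 62843/2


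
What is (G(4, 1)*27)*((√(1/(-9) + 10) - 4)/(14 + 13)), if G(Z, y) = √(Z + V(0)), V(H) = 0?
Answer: -8 + 2*√89/3 ≈ -1.7107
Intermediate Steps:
G(Z, y) = √Z (G(Z, y) = √(Z + 0) = √Z)
(G(4, 1)*27)*((√(1/(-9) + 10) - 4)/(14 + 13)) = (√4*27)*((√(1/(-9) + 10) - 4)/(14 + 13)) = (2*27)*((√(-⅑ + 10) - 4)/27) = 54*((√(89/9) - 4)*(1/27)) = 54*((√89/3 - 4)*(1/27)) = 54*((-4 + √89/3)*(1/27)) = 54*(-4/27 + √89/81) = -8 + 2*√89/3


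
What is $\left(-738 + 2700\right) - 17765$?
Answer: $-15803$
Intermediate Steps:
$\left(-738 + 2700\right) - 17765 = 1962 - 17765 = -15803$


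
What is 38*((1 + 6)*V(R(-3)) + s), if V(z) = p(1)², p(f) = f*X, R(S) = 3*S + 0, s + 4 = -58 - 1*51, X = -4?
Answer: -38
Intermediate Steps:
s = -113 (s = -4 + (-58 - 1*51) = -4 + (-58 - 51) = -4 - 109 = -113)
R(S) = 3*S
p(f) = -4*f (p(f) = f*(-4) = -4*f)
V(z) = 16 (V(z) = (-4*1)² = (-4)² = 16)
38*((1 + 6)*V(R(-3)) + s) = 38*((1 + 6)*16 - 113) = 38*(7*16 - 113) = 38*(112 - 113) = 38*(-1) = -38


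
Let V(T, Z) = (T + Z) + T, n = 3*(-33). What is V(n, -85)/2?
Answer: -283/2 ≈ -141.50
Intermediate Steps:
n = -99
V(T, Z) = Z + 2*T
V(n, -85)/2 = (-85 + 2*(-99))/2 = (-85 - 198)*(½) = -283*½ = -283/2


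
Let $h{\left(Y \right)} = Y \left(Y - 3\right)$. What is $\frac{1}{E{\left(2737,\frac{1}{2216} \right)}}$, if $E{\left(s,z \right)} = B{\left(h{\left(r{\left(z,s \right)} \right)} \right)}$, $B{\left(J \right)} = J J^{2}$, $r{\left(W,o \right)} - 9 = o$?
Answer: $\frac{1}{427345388188346748952} \approx 2.34 \cdot 10^{-21}$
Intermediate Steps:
$r{\left(W,o \right)} = 9 + o$
$h{\left(Y \right)} = Y \left(-3 + Y\right)$
$B{\left(J \right)} = J^{3}$
$E{\left(s,z \right)} = \left(6 + s\right)^{3} \left(9 + s\right)^{3}$ ($E{\left(s,z \right)} = \left(\left(9 + s\right) \left(-3 + \left(9 + s\right)\right)\right)^{3} = \left(\left(9 + s\right) \left(6 + s\right)\right)^{3} = \left(\left(6 + s\right) \left(9 + s\right)\right)^{3} = \left(6 + s\right)^{3} \left(9 + s\right)^{3}$)
$\frac{1}{E{\left(2737,\frac{1}{2216} \right)}} = \frac{1}{\left(6 + 2737\right)^{3} \left(9 + 2737\right)^{3}} = \frac{1}{2743^{3} \cdot 2746^{3}} = \frac{1}{20638466407 \cdot 20706256936} = \frac{1}{427345388188346748952}$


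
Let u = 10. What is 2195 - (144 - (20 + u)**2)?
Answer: 2951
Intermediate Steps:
2195 - (144 - (20 + u)**2) = 2195 - (144 - (20 + 10)**2) = 2195 - (144 - 1*30**2) = 2195 - (144 - 1*900) = 2195 - (144 - 900) = 2195 - 1*(-756) = 2195 + 756 = 2951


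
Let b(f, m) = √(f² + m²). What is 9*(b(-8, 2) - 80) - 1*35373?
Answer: -36093 + 18*√17 ≈ -36019.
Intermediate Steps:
9*(b(-8, 2) - 80) - 1*35373 = 9*(√((-8)² + 2²) - 80) - 1*35373 = 9*(√(64 + 4) - 80) - 35373 = 9*(√68 - 80) - 35373 = 9*(2*√17 - 80) - 35373 = 9*(-80 + 2*√17) - 35373 = (-720 + 18*√17) - 35373 = -36093 + 18*√17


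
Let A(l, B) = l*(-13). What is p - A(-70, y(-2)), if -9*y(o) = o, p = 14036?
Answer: 13126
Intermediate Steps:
y(o) = -o/9
A(l, B) = -13*l
p - A(-70, y(-2)) = 14036 - (-13)*(-70) = 14036 - 1*910 = 14036 - 910 = 13126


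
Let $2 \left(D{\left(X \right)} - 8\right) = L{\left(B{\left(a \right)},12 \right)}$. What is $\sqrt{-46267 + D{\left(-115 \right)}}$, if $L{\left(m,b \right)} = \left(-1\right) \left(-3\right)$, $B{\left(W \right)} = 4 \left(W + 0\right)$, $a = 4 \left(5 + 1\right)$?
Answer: $\frac{i \sqrt{185030}}{2} \approx 215.08 i$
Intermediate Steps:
$a = 24$ ($a = 4 \cdot 6 = 24$)
$B{\left(W \right)} = 4 W$
$L{\left(m,b \right)} = 3$
$D{\left(X \right)} = \frac{19}{2}$ ($D{\left(X \right)} = 8 + \frac{1}{2} \cdot 3 = 8 + \frac{3}{2} = \frac{19}{2}$)
$\sqrt{-46267 + D{\left(-115 \right)}} = \sqrt{-46267 + \frac{19}{2}} = \sqrt{- \frac{92515}{2}} = \frac{i \sqrt{185030}}{2}$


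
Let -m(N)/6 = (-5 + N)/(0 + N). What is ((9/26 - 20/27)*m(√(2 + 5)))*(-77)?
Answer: -21329/117 + 15235*√7/117 ≈ 162.21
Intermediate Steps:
m(N) = -6*(-5 + N)/N (m(N) = -6*(-5 + N)/(0 + N) = -6*(-5 + N)/N)
((9/26 - 20/27)*m(√(2 + 5)))*(-77) = ((9/26 - 20/27)*(-6 + 30/(√(2 + 5))))*(-77) = ((9*(1/26) - 20*1/27)*(-6 + 30/(√7)))*(-77) = ((9/26 - 20/27)*(-6 + 30*(√7/7)))*(-77) = -277*(-6 + 30*√7/7)/702*(-77) = (277/117 - 1385*√7/819)*(-77) = -21329/117 + 15235*√7/117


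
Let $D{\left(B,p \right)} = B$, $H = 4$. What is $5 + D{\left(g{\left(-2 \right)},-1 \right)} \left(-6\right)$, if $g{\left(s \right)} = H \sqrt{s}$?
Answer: $5 - 24 i \sqrt{2} \approx 5.0 - 33.941 i$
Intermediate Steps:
$g{\left(s \right)} = 4 \sqrt{s}$
$5 + D{\left(g{\left(-2 \right)},-1 \right)} \left(-6\right) = 5 + 4 \sqrt{-2} \left(-6\right) = 5 + 4 i \sqrt{2} \left(-6\right) = 5 - 24 i \sqrt{2}$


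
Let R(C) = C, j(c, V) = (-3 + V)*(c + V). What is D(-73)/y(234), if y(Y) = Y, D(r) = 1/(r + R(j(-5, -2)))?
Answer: -1/8892 ≈ -0.00011246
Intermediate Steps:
j(c, V) = (-3 + V)*(V + c)
D(r) = 1/(35 + r) (D(r) = 1/(r + ((-2)² - 3*(-2) - 3*(-5) - 2*(-5))) = 1/(r + (4 + 6 + 15 + 10)) = 1/(r + 35) = 1/(35 + r))
D(-73)/y(234) = 1/((35 - 73)*234) = (1/234)/(-38) = -1/38*1/234 = -1/8892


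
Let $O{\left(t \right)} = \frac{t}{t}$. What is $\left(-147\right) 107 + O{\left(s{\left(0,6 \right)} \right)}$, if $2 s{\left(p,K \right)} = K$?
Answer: $-15728$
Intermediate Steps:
$s{\left(p,K \right)} = \frac{K}{2}$
$O{\left(t \right)} = 1$
$\left(-147\right) 107 + O{\left(s{\left(0,6 \right)} \right)} = \left(-147\right) 107 + 1 = -15729 + 1 = -15728$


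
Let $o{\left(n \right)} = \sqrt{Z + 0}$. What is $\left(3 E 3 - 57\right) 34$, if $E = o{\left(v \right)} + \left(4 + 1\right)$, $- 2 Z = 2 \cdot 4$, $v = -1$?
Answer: $-408 + 612 i \approx -408.0 + 612.0 i$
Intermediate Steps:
$Z = -4$ ($Z = - \frac{2 \cdot 4}{2} = \left(- \frac{1}{2}\right) 8 = -4$)
$o{\left(n \right)} = 2 i$ ($o{\left(n \right)} = \sqrt{-4 + 0} = \sqrt{-4} = 2 i$)
$E = 5 + 2 i$ ($E = 2 i + \left(4 + 1\right) = 2 i + 5 = 5 + 2 i \approx 5.0 + 2.0 i$)
$\left(3 E 3 - 57\right) 34 = \left(3 \left(5 + 2 i\right) 3 - 57\right) 34 = \left(\left(15 + 6 i\right) 3 - 57\right) 34 = \left(\left(45 + 18 i\right) - 57\right) 34 = \left(-12 + 18 i\right) 34 = -408 + 612 i$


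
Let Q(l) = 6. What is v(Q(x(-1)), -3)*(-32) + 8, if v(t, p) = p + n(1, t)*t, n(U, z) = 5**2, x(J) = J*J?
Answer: -4696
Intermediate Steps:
x(J) = J**2
n(U, z) = 25
v(t, p) = p + 25*t
v(Q(x(-1)), -3)*(-32) + 8 = (-3 + 25*6)*(-32) + 8 = (-3 + 150)*(-32) + 8 = 147*(-32) + 8 = -4704 + 8 = -4696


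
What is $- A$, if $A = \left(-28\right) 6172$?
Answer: $172816$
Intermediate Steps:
$A = -172816$
$- A = \left(-1\right) \left(-172816\right) = 172816$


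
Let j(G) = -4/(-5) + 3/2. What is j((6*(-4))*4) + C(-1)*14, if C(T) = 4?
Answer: 583/10 ≈ 58.300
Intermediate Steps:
j(G) = 23/10 (j(G) = -4*(-⅕) + 3*(½) = ⅘ + 3/2 = 23/10)
j((6*(-4))*4) + C(-1)*14 = 23/10 + 4*14 = 23/10 + 56 = 583/10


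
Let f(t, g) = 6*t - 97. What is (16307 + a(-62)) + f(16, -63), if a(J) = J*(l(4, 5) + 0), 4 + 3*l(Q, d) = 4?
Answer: 16306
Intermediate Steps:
l(Q, d) = 0 (l(Q, d) = -4/3 + (⅓)*4 = -4/3 + 4/3 = 0)
f(t, g) = -97 + 6*t
a(J) = 0 (a(J) = J*(0 + 0) = J*0 = 0)
(16307 + a(-62)) + f(16, -63) = (16307 + 0) + (-97 + 6*16) = 16307 + (-97 + 96) = 16307 - 1 = 16306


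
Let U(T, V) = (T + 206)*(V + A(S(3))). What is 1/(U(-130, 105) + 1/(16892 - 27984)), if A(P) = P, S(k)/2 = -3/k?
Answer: 11092/86828175 ≈ 0.00012775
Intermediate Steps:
S(k) = -6/k (S(k) = 2*(-3/k) = -6/k)
U(T, V) = (-2 + V)*(206 + T) (U(T, V) = (T + 206)*(V - 6/3) = (206 + T)*(V - 6*1/3) = (206 + T)*(V - 2) = (206 + T)*(-2 + V) = (-2 + V)*(206 + T))
1/(U(-130, 105) + 1/(16892 - 27984)) = 1/((-412 - 2*(-130) + 206*105 - 130*105) + 1/(16892 - 27984)) = 1/((-412 + 260 + 21630 - 13650) + 1/(-11092)) = 1/(7828 - 1/11092) = 1/(86828175/11092) = 11092/86828175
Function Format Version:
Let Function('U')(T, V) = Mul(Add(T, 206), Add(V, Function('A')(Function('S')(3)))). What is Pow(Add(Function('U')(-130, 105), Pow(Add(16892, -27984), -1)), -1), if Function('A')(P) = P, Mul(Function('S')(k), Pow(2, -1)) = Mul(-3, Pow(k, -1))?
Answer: Rational(11092, 86828175) ≈ 0.00012775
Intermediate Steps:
Function('S')(k) = Mul(-6, Pow(k, -1)) (Function('S')(k) = Mul(2, Mul(-3, Pow(k, -1))) = Mul(-6, Pow(k, -1)))
Function('U')(T, V) = Mul(Add(-2, V), Add(206, T)) (Function('U')(T, V) = Mul(Add(T, 206), Add(V, Mul(-6, Pow(3, -1)))) = Mul(Add(206, T), Add(V, Mul(-6, Rational(1, 3)))) = Mul(Add(206, T), Add(V, -2)) = Mul(Add(206, T), Add(-2, V)) = Mul(Add(-2, V), Add(206, T)))
Pow(Add(Function('U')(-130, 105), Pow(Add(16892, -27984), -1)), -1) = Pow(Add(Add(-412, Mul(-2, -130), Mul(206, 105), Mul(-130, 105)), Pow(Add(16892, -27984), -1)), -1) = Pow(Add(Add(-412, 260, 21630, -13650), Pow(-11092, -1)), -1) = Pow(Add(7828, Rational(-1, 11092)), -1) = Pow(Rational(86828175, 11092), -1) = Rational(11092, 86828175)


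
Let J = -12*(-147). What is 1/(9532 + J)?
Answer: 1/11296 ≈ 8.8527e-5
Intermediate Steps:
J = 1764
1/(9532 + J) = 1/(9532 + 1764) = 1/11296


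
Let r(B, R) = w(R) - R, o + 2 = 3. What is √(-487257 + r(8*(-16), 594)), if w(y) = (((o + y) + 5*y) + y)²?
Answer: √16809430 ≈ 4099.9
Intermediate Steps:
o = 1 (o = -2 + 3 = 1)
w(y) = (1 + 7*y)² (w(y) = (((1 + y) + 5*y) + y)² = ((1 + 6*y) + y)² = (1 + 7*y)²)
r(B, R) = (1 + 7*R)² - R
√(-487257 + r(8*(-16), 594)) = √(-487257 + ((1 + 7*594)² - 1*594)) = √(-487257 + ((1 + 4158)² - 594)) = √(-487257 + (4159² - 594)) = √(-487257 + (17297281 - 594)) = √(-487257 + 17296687) = √16809430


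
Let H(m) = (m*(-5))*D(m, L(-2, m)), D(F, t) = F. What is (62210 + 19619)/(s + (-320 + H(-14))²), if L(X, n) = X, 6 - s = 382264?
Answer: 81829/1307742 ≈ 0.062573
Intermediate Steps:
s = -382258 (s = 6 - 1*382264 = 6 - 382264 = -382258)
H(m) = -5*m² (H(m) = (m*(-5))*m = (-5*m)*m = -5*m²)
(62210 + 19619)/(s + (-320 + H(-14))²) = (62210 + 19619)/(-382258 + (-320 - 5*(-14)²)²) = 81829/(-382258 + (-320 - 5*196)²) = 81829/(-382258 + (-320 - 980)²) = 81829/(-382258 + (-1300)²) = 81829/(-382258 + 1690000) = 81829/1307742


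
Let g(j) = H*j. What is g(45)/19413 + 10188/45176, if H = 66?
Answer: 3073633/8120386 ≈ 0.37851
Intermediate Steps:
g(j) = 66*j
g(45)/19413 + 10188/45176 = (66*45)/19413 + 10188/45176 = 2970*(1/19413) + 10188*(1/45176) = 110/719 + 2547/11294 = 3073633/8120386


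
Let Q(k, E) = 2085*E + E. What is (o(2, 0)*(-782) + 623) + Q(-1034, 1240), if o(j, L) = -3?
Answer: 2589609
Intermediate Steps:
Q(k, E) = 2086*E
(o(2, 0)*(-782) + 623) + Q(-1034, 1240) = (-3*(-782) + 623) + 2086*1240 = (2346 + 623) + 2586640 = 2969 + 2586640 = 2589609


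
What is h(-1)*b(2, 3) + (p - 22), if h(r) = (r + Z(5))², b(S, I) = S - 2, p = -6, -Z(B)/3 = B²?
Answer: -28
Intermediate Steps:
Z(B) = -3*B²
b(S, I) = -2 + S
h(r) = (-75 + r)² (h(r) = (r - 3*5²)² = (r - 3*25)² = (r - 75)² = (-75 + r)²)
h(-1)*b(2, 3) + (p - 22) = (-75 - 1)²*(-2 + 2) + (-6 - 22) = (-76)²*0 - 28 = 5776*0 - 28 = 0 - 28 = -28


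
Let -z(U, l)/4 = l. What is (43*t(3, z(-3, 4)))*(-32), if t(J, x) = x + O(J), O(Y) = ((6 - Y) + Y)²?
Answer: -27520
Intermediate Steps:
O(Y) = 36 (O(Y) = 6² = 36)
z(U, l) = -4*l
t(J, x) = 36 + x (t(J, x) = x + 36 = 36 + x)
(43*t(3, z(-3, 4)))*(-32) = (43*(36 - 4*4))*(-32) = (43*(36 - 16))*(-32) = (43*20)*(-32) = 860*(-32) = -27520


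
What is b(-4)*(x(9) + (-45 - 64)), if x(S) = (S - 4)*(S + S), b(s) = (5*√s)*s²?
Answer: -3040*I ≈ -3040.0*I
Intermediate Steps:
b(s) = 5*s^(5/2)
x(S) = 2*S*(-4 + S) (x(S) = (-4 + S)*(2*S) = 2*S*(-4 + S))
b(-4)*(x(9) + (-45 - 64)) = (5*(-4)^(5/2))*(2*9*(-4 + 9) + (-45 - 64)) = (5*(32*I))*(2*9*5 - 109) = (160*I)*(90 - 109) = (160*I)*(-19) = -3040*I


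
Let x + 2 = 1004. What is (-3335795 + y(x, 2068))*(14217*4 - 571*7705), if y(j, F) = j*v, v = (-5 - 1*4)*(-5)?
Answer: 14290501824335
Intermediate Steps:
x = 1002 (x = -2 + 1004 = 1002)
v = 45 (v = (-5 - 4)*(-5) = -9*(-5) = 45)
y(j, F) = 45*j (y(j, F) = j*45 = 45*j)
(-3335795 + y(x, 2068))*(14217*4 - 571*7705) = (-3335795 + 45*1002)*(14217*4 - 571*7705) = (-3335795 + 45090)*(56868 - 4399555) = -3290705*(-4342687) = 14290501824335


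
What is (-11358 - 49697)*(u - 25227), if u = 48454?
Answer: -1418124485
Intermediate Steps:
(-11358 - 49697)*(u - 25227) = (-11358 - 49697)*(48454 - 25227) = -61055*23227 = -1418124485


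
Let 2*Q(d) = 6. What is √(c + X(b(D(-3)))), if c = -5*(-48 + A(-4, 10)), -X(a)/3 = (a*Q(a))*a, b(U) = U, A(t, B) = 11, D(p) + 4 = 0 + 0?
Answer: √41 ≈ 6.4031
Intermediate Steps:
Q(d) = 3 (Q(d) = (½)*6 = 3)
D(p) = -4 (D(p) = -4 + (0 + 0) = -4 + 0 = -4)
X(a) = -9*a² (X(a) = -3*a*3*a = -3*3*a*a = -9*a²)
c = 185 (c = -5*(-48 + 11) = -5*(-37) = 185)
√(c + X(b(D(-3)))) = √(185 - 9*(-4)²) = √(185 - 9*16) = √(185 - 144) = √41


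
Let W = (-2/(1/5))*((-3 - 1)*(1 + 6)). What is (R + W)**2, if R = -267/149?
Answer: 1718351209/22201 ≈ 77400.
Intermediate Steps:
R = -267/149 (R = -267*1/149 = -267/149 ≈ -1.7919)
W = 280 (W = (-2/(1*(1/5)))*(-4*7) = -2/1/5*(-28) = -2*5*(-28) = -10*(-28) = 280)
(R + W)**2 = (-267/149 + 280)**2 = (41453/149)**2 = 1718351209/22201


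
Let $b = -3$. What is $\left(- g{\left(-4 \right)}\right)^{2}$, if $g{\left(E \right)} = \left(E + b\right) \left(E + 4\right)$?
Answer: $0$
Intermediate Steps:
$g{\left(E \right)} = \left(-3 + E\right) \left(4 + E\right)$ ($g{\left(E \right)} = \left(E - 3\right) \left(E + 4\right) = \left(-3 + E\right) \left(4 + E\right)$)
$\left(- g{\left(-4 \right)}\right)^{2} = \left(- (-12 - 4 + \left(-4\right)^{2})\right)^{2} = \left(- (-12 - 4 + 16)\right)^{2} = \left(\left(-1\right) 0\right)^{2} = 0^{2} = 0$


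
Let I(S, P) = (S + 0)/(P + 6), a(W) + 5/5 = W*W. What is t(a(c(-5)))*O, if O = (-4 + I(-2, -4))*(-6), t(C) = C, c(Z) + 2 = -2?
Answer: 450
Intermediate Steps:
c(Z) = -4 (c(Z) = -2 - 2 = -4)
a(W) = -1 + W² (a(W) = -1 + W*W = -1 + W²)
I(S, P) = S/(6 + P)
O = 30 (O = (-4 - 2/(6 - 4))*(-6) = (-4 - 2/2)*(-6) = (-4 - 2*½)*(-6) = (-4 - 1)*(-6) = -5*(-6) = 30)
t(a(c(-5)))*O = (-1 + (-4)²)*30 = (-1 + 16)*30 = 15*30 = 450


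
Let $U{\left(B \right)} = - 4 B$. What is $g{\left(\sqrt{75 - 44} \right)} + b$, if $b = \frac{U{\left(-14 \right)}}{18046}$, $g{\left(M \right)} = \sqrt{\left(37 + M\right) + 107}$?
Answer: $\frac{4}{1289} + \sqrt{144 + \sqrt{31}} \approx 12.233$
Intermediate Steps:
$g{\left(M \right)} = \sqrt{144 + M}$
$b = \frac{4}{1289}$ ($b = \frac{\left(-4\right) \left(-14\right)}{18046} = 56 \cdot \frac{1}{18046} = \frac{4}{1289} \approx 0.0031032$)
$g{\left(\sqrt{75 - 44} \right)} + b = \sqrt{144 + \sqrt{75 - 44}} + \frac{4}{1289} = \sqrt{144 + \sqrt{31}} + \frac{4}{1289} = \frac{4}{1289} + \sqrt{144 + \sqrt{31}}$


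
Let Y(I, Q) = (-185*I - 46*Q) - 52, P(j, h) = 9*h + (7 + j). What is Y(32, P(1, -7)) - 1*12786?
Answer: -16228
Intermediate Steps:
P(j, h) = 7 + j + 9*h
Y(I, Q) = -52 - 185*I - 46*Q
Y(32, P(1, -7)) - 1*12786 = (-52 - 185*32 - 46*(7 + 1 + 9*(-7))) - 1*12786 = (-52 - 5920 - 46*(7 + 1 - 63)) - 12786 = (-52 - 5920 - 46*(-55)) - 12786 = (-52 - 5920 + 2530) - 12786 = -3442 - 12786 = -16228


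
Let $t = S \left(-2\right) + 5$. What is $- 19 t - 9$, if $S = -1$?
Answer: $-142$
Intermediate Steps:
$t = 7$ ($t = \left(-1\right) \left(-2\right) + 5 = 2 + 5 = 7$)
$- 19 t - 9 = \left(-19\right) 7 - 9 = -133 - 9 = -142$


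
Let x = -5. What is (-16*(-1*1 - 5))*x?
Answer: -480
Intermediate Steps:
(-16*(-1*1 - 5))*x = -16*(-1*1 - 5)*(-5) = -16*(-1 - 5)*(-5) = -16*(-6)*(-5) = 96*(-5) = -480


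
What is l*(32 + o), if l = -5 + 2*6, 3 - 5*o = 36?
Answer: 889/5 ≈ 177.80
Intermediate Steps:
o = -33/5 (o = ⅗ - ⅕*36 = ⅗ - 36/5 = -33/5 ≈ -6.6000)
l = 7 (l = -5 + 12 = 7)
l*(32 + o) = 7*(32 - 33/5) = 7*(127/5) = 889/5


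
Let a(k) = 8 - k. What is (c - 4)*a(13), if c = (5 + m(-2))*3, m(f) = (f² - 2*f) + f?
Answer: -145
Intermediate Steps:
m(f) = f² - f
c = 33 (c = (5 - 2*(-1 - 2))*3 = (5 - 2*(-3))*3 = (5 + 6)*3 = 11*3 = 33)
(c - 4)*a(13) = (33 - 4)*(8 - 1*13) = 29*(8 - 13) = 29*(-5) = -145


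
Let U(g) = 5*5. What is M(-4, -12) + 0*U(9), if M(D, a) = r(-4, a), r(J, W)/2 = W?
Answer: -24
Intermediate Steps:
r(J, W) = 2*W
M(D, a) = 2*a
U(g) = 25
M(-4, -12) + 0*U(9) = 2*(-12) + 0*25 = -24 + 0 = -24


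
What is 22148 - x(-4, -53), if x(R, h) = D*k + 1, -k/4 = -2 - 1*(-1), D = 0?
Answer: 22147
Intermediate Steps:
k = 4 (k = -4*(-2 - 1*(-1)) = -4*(-2 + 1) = -4*(-1) = 4)
x(R, h) = 1 (x(R, h) = 0*4 + 1 = 0 + 1 = 1)
22148 - x(-4, -53) = 22148 - 1*1 = 22148 - 1 = 22147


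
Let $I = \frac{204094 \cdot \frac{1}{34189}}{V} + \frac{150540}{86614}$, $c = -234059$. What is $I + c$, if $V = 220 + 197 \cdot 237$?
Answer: $- \frac{16256340713737846385}{69454545385907} \approx -2.3406 \cdot 10^{5}$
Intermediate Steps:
$V = 46909$ ($V = 220 + 46689 = 46909$)
$I = \frac{120724742160128}{69454545385907}$ ($I = \frac{204094 \cdot \frac{1}{34189}}{46909} + \frac{150540}{86614} = 204094 \cdot \frac{1}{34189} \cdot \frac{1}{46909} + 150540 \cdot \frac{1}{86614} = \frac{204094}{34189} \cdot \frac{1}{46909} + \frac{75270}{43307} = \frac{204094}{1603771801} + \frac{75270}{43307} = \frac{120724742160128}{69454545385907} \approx 1.7382$)
$I + c = \frac{120724742160128}{69454545385907} - 234059 = - \frac{16256340713737846385}{69454545385907}$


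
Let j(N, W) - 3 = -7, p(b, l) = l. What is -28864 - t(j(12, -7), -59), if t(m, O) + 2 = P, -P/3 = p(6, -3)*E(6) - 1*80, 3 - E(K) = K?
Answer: -29075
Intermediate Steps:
E(K) = 3 - K
j(N, W) = -4 (j(N, W) = 3 - 7 = -4)
P = 213 (P = -3*(-3*(3 - 1*6) - 1*80) = -3*(-3*(3 - 6) - 80) = -3*(-3*(-3) - 80) = -3*(9 - 80) = -3*(-71) = 213)
t(m, O) = 211 (t(m, O) = -2 + 213 = 211)
-28864 - t(j(12, -7), -59) = -28864 - 1*211 = -28864 - 211 = -29075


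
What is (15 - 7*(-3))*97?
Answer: 3492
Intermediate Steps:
(15 - 7*(-3))*97 = (15 + 21)*97 = 36*97 = 3492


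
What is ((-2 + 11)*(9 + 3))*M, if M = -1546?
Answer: -166968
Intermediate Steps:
((-2 + 11)*(9 + 3))*M = ((-2 + 11)*(9 + 3))*(-1546) = (9*12)*(-1546) = 108*(-1546) = -166968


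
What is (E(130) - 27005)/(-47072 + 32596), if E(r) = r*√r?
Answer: 2455/1316 - 65*√130/7238 ≈ 1.7631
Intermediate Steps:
E(r) = r^(3/2)
(E(130) - 27005)/(-47072 + 32596) = (130^(3/2) - 27005)/(-47072 + 32596) = (130*√130 - 27005)/(-14476) = (-27005 + 130*√130)*(-1/14476) = 2455/1316 - 65*√130/7238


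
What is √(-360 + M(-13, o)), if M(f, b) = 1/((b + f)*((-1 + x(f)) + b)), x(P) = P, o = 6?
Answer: I*√282226/28 ≈ 18.973*I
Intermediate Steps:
M(f, b) = 1/((b + f)*(-1 + b + f)) (M(f, b) = 1/((b + f)*((-1 + f) + b)) = 1/((b + f)*(-1 + b + f)))
√(-360 + M(-13, o)) = √(-360 + 1/(6² + (-13)² - 1*6 - 1*(-13) + 2*6*(-13))) = √(-360 + 1/(36 + 169 - 6 + 13 - 156)) = √(-360 + 1/56) = √(-20159/56) = I*√282226/28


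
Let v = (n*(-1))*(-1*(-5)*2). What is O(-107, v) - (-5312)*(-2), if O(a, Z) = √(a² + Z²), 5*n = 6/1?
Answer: -10624 + √11593 ≈ -10516.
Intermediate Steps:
n = 6/5 (n = (6/1)/5 = (6*1)/5 = (⅕)*6 = 6/5 ≈ 1.2000)
v = -12 (v = ((6/5)*(-1))*(-1*(-5)*2) = -6*2 = -6/5*10 = -12)
O(a, Z) = √(Z² + a²)
O(-107, v) - (-5312)*(-2) = √((-12)² + (-107)²) - (-5312)*(-2) = √(144 + 11449) - 1*10624 = √11593 - 10624 = -10624 + √11593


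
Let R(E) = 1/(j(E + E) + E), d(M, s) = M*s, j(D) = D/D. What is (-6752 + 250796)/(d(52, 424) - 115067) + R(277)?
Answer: -67751213/25859282 ≈ -2.6200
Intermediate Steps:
j(D) = 1
R(E) = 1/(1 + E)
(-6752 + 250796)/(d(52, 424) - 115067) + R(277) = (-6752 + 250796)/(52*424 - 115067) + 1/(1 + 277) = 244044/(22048 - 115067) + 1/278 = 244044/(-93019) + 1/278 = 244044*(-1/93019) + 1/278 = -244044/93019 + 1/278 = -67751213/25859282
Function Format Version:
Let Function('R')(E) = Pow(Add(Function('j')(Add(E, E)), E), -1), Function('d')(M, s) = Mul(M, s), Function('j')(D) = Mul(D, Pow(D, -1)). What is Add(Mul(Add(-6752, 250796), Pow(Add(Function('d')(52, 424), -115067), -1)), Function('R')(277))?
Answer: Rational(-67751213, 25859282) ≈ -2.6200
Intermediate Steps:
Function('j')(D) = 1
Function('R')(E) = Pow(Add(1, E), -1)
Add(Mul(Add(-6752, 250796), Pow(Add(Function('d')(52, 424), -115067), -1)), Function('R')(277)) = Add(Mul(Add(-6752, 250796), Pow(Add(Mul(52, 424), -115067), -1)), Pow(Add(1, 277), -1)) = Add(Mul(244044, Pow(Add(22048, -115067), -1)), Pow(278, -1)) = Add(Mul(244044, Pow(-93019, -1)), Rational(1, 278)) = Add(Mul(244044, Rational(-1, 93019)), Rational(1, 278)) = Add(Rational(-244044, 93019), Rational(1, 278)) = Rational(-67751213, 25859282)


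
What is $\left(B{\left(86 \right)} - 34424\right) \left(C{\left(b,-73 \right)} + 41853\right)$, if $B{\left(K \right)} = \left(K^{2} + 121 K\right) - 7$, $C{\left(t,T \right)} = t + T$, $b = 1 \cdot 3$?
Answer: $-694809507$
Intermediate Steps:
$b = 3$
$C{\left(t,T \right)} = T + t$
$B{\left(K \right)} = -7 + K^{2} + 121 K$
$\left(B{\left(86 \right)} - 34424\right) \left(C{\left(b,-73 \right)} + 41853\right) = \left(\left(-7 + 86^{2} + 121 \cdot 86\right) - 34424\right) \left(\left(-73 + 3\right) + 41853\right) = \left(\left(-7 + 7396 + 10406\right) - 34424\right) \left(-70 + 41853\right) = \left(17795 - 34424\right) 41783 = \left(-16629\right) 41783 = -694809507$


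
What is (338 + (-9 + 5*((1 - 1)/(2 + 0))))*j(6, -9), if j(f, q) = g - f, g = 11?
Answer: 1645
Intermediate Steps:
j(f, q) = 11 - f
(338 + (-9 + 5*((1 - 1)/(2 + 0))))*j(6, -9) = (338 + (-9 + 5*((1 - 1)/(2 + 0))))*(11 - 1*6) = (338 + (-9 + 5*(0/2)))*(11 - 6) = (338 + (-9 + 5*(0*(½))))*5 = (338 + (-9 + 5*0))*5 = (338 + (-9 + 0))*5 = (338 - 9)*5 = 329*5 = 1645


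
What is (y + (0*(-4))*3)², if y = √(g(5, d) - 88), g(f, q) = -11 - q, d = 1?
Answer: -100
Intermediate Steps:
y = 10*I (y = √((-11 - 1*1) - 88) = √((-11 - 1) - 88) = √(-12 - 88) = √(-100) = 10*I ≈ 10.0*I)
(y + (0*(-4))*3)² = (10*I + (0*(-4))*3)² = (10*I + 0*3)² = (10*I + 0)² = (10*I)² = -100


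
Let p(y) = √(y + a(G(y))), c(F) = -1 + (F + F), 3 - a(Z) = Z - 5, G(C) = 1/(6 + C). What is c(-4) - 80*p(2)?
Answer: -9 - 20*√158 ≈ -260.40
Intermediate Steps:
a(Z) = 8 - Z (a(Z) = 3 - (Z - 5) = 3 - (-5 + Z) = 3 + (5 - Z) = 8 - Z)
c(F) = -1 + 2*F
p(y) = √(8 + y - 1/(6 + y)) (p(y) = √(y + (8 - 1/(6 + y))) = √(8 + y - 1/(6 + y)))
c(-4) - 80*p(2) = (-1 + 2*(-4)) - 80*√(47 + 2² + 14*2)/√(6 + 2) = (-1 - 8) - 80*√2*√(47 + 4 + 28)/4 = -9 - 80*√158/4 = -9 - 20*√158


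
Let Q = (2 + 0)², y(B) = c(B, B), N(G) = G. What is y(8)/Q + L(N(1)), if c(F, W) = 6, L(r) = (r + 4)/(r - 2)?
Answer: -7/2 ≈ -3.5000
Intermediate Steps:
L(r) = (4 + r)/(-2 + r)
y(B) = 6
Q = 4 (Q = 2² = 4)
y(8)/Q + L(N(1)) = 6/4 + (4 + 1)/(-2 + 1) = 6*(¼) + 5/(-1) = 3/2 - 1*5 = 3/2 - 5 = -7/2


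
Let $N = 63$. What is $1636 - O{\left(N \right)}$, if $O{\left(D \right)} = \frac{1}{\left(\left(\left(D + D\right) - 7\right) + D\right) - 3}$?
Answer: $\frac{292843}{179} \approx 1636.0$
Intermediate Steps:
$O{\left(D \right)} = \frac{1}{-10 + 3 D}$ ($O{\left(D \right)} = \frac{1}{\left(\left(2 D - 7\right) + D\right) - 3} = \frac{1}{\left(\left(-7 + 2 D\right) + D\right) - 3} = \frac{1}{\left(-7 + 3 D\right) - 3} = \frac{1}{-10 + 3 D}$)
$1636 - O{\left(N \right)} = 1636 - \frac{1}{-10 + 3 \cdot 63} = 1636 - \frac{1}{-10 + 189} = 1636 - \frac{1}{179} = \frac{292843}{179}$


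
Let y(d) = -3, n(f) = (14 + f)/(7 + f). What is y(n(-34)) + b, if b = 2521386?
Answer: 2521383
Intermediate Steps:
n(f) = (14 + f)/(7 + f)
y(n(-34)) + b = -3 + 2521386 = 2521383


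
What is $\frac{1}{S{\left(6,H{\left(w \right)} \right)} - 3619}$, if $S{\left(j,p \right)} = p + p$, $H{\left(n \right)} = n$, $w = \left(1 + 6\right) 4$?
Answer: $- \frac{1}{3563} \approx -0.00028066$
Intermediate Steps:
$w = 28$ ($w = 7 \cdot 4 = 28$)
$S{\left(j,p \right)} = 2 p$
$\frac{1}{S{\left(6,H{\left(w \right)} \right)} - 3619} = \frac{1}{2 \cdot 28 - 3619} = \frac{1}{56 - 3619} = \frac{1}{-3563} = - \frac{1}{3563}$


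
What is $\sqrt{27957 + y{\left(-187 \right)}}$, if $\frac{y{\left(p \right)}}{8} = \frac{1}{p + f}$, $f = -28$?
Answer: $\frac{\sqrt{1292310605}}{215} \approx 167.2$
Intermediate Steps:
$y{\left(p \right)} = \frac{8}{-28 + p}$ ($y{\left(p \right)} = \frac{8}{p - 28} = \frac{8}{-28 + p}$)
$\sqrt{27957 + y{\left(-187 \right)}} = \sqrt{27957 + \frac{8}{-28 - 187}} = \sqrt{27957 + \frac{8}{-215}} = \sqrt{27957 + 8 \left(- \frac{1}{215}\right)} = \sqrt{27957 - \frac{8}{215}} = \sqrt{\frac{6010747}{215}} = \frac{\sqrt{1292310605}}{215}$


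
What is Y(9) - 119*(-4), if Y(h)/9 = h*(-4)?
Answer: 152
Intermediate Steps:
Y(h) = -36*h (Y(h) = 9*(h*(-4)) = 9*(-4*h) = -36*h)
Y(9) - 119*(-4) = -36*9 - 119*(-4) = -324 - 1*(-476) = -324 + 476 = 152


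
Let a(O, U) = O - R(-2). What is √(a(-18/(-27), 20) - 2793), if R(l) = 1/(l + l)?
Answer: I*√100515/6 ≈ 52.84*I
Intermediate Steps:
R(l) = 1/(2*l)
a(O, U) = ¼ + O (a(O, U) = O - 1/(2*(-2)) = O - (-1)/(2*2) = O - 1*(-¼) = O + ¼ = ¼ + O)
√(a(-18/(-27), 20) - 2793) = √((¼ - 18/(-27)) - 2793) = √((¼ - 18*(-1/27)) - 2793) = √((¼ + ⅔) - 2793) = √(11/12 - 2793) = √(-33505/12) = I*√100515/6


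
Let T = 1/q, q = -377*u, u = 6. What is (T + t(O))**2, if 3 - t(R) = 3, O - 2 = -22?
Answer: 1/5116644 ≈ 1.9544e-7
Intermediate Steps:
O = -20 (O = 2 - 22 = -20)
t(R) = 0 (t(R) = 3 - 1*3 = 3 - 3 = 0)
q = -2262 (q = -377*6 = -2262)
T = -1/2262 (T = 1/(-2262) = -1/2262 ≈ -0.00044209)
(T + t(O))**2 = (-1/2262 + 0)**2 = (-1/2262)**2 = 1/5116644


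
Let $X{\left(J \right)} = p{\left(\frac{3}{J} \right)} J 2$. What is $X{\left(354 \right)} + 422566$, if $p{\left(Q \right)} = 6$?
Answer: $426814$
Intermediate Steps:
$X{\left(J \right)} = 12 J$ ($X{\left(J \right)} = 6 J 2 = 12 J$)
$X{\left(354 \right)} + 422566 = 12 \cdot 354 + 422566 = 4248 + 422566 = 426814$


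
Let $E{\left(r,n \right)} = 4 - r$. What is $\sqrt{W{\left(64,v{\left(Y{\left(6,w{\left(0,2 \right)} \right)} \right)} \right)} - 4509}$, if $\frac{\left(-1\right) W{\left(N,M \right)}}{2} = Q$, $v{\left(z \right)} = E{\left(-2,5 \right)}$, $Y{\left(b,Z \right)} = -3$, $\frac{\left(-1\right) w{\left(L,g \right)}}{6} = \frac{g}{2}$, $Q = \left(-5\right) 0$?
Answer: $3 i \sqrt{501} \approx 67.149 i$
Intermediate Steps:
$Q = 0$
$w{\left(L,g \right)} = - 3 g$ ($w{\left(L,g \right)} = - 6 \frac{g}{2} = - 3 g$)
$v{\left(z \right)} = 6$ ($v{\left(z \right)} = 4 - -2 = 4 + 2 = 6$)
$W{\left(N,M \right)} = 0$ ($W{\left(N,M \right)} = \left(-2\right) 0 = 0$)
$\sqrt{W{\left(64,v{\left(Y{\left(6,w{\left(0,2 \right)} \right)} \right)} \right)} - 4509} = \sqrt{0 - 4509} = \sqrt{-4509} = 3 i \sqrt{501}$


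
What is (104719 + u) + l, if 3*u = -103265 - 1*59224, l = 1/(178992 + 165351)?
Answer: 17408604709/344343 ≈ 50556.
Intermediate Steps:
l = 1/344343 ≈ 2.9041e-6
u = -54163 (u = (-103265 - 1*59224)/3 = (-103265 - 59224)/3 = (⅓)*(-162489) = -54163)
(104719 + u) + l = (104719 - 54163) + 1/344343 = 50556 + 1/344343 = 17408604709/344343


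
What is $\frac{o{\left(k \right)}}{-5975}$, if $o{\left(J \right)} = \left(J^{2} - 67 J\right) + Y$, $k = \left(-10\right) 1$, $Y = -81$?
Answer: $- \frac{689}{5975} \approx -0.11531$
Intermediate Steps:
$k = -10$
$o{\left(J \right)} = -81 + J^{2} - 67 J$ ($o{\left(J \right)} = \left(J^{2} - 67 J\right) - 81 = -81 + J^{2} - 67 J$)
$\frac{o{\left(k \right)}}{-5975} = \frac{-81 + \left(-10\right)^{2} - -670}{-5975} = \left(-81 + 100 + 670\right) \left(- \frac{1}{5975}\right) = 689 \left(- \frac{1}{5975}\right) = - \frac{689}{5975}$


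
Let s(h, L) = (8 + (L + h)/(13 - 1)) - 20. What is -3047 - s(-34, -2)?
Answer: -3032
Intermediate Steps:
s(h, L) = -12 + L/12 + h/12 (s(h, L) = (8 + (L + h)/12) - 20 = (8 + (L + h)*(1/12)) - 20 = (8 + (L/12 + h/12)) - 20 = (8 + L/12 + h/12) - 20 = -12 + L/12 + h/12)
-3047 - s(-34, -2) = -3047 - (-12 + (1/12)*(-2) + (1/12)*(-34)) = -3047 - (-12 - ⅙ - 17/6) = -3047 - 1*(-15) = -3047 + 15 = -3032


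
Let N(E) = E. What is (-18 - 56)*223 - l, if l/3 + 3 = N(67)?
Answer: -16694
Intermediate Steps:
l = 192 (l = -9 + 3*67 = -9 + 201 = 192)
(-18 - 56)*223 - l = (-18 - 56)*223 - 1*192 = -74*223 - 192 = -16502 - 192 = -16694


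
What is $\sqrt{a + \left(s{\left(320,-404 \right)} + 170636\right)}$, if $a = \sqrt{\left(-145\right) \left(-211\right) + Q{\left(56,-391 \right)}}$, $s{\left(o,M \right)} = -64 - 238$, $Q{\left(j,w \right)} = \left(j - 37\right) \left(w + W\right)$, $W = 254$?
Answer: $\sqrt{170334 + 2 \sqrt{6998}} \approx 412.92$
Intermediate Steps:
$Q{\left(j,w \right)} = \left(-37 + j\right) \left(254 + w\right)$ ($Q{\left(j,w \right)} = \left(j - 37\right) \left(w + 254\right) = \left(-37 + j\right) \left(254 + w\right)$)
$s{\left(o,M \right)} = -302$
$a = 2 \sqrt{6998}$ ($a = \sqrt{\left(-145\right) \left(-211\right) + \left(-9398 - -14467 + 254 \cdot 56 + 56 \left(-391\right)\right)} = \sqrt{30595 + \left(-9398 + 14467 + 14224 - 21896\right)} = \sqrt{30595 - 2603} = \sqrt{27992} = 2 \sqrt{6998} \approx 167.31$)
$\sqrt{a + \left(s{\left(320,-404 \right)} + 170636\right)} = \sqrt{2 \sqrt{6998} + \left(-302 + 170636\right)} = \sqrt{2 \sqrt{6998} + 170334} = \sqrt{170334 + 2 \sqrt{6998}}$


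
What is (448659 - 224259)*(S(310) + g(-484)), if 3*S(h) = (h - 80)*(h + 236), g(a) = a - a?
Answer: 9393384000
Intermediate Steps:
g(a) = 0
S(h) = (-80 + h)*(236 + h)/3 (S(h) = ((h - 80)*(h + 236))/3 = ((-80 + h)*(236 + h))/3 = (-80 + h)*(236 + h)/3)
(448659 - 224259)*(S(310) + g(-484)) = (448659 - 224259)*((-18880/3 + 52*310 + (1/3)*310**2) + 0) = 224400*((-18880/3 + 16120 + (1/3)*96100) + 0) = 224400*((-18880/3 + 16120 + 96100/3) + 0) = 224400*(41860 + 0) = 224400*41860 = 9393384000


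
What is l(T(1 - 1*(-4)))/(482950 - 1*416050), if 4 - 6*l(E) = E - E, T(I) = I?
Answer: 1/100350 ≈ 9.9651e-6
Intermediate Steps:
l(E) = 2/3 (l(E) = 2/3 - (E - E)/6 = 2/3 - 1/6*0 = 2/3 + 0 = 2/3)
l(T(1 - 1*(-4)))/(482950 - 1*416050) = 2/(3*(482950 - 1*416050)) = 2/(3*(482950 - 416050)) = (2/3)/66900 = (2/3)*(1/66900) = 1/100350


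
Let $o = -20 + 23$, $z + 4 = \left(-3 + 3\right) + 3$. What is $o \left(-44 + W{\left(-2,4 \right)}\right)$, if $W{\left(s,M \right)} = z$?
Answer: $-135$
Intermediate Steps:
$z = -1$ ($z = -4 + \left(\left(-3 + 3\right) + 3\right) = -4 + \left(0 + 3\right) = -4 + 3 = -1$)
$W{\left(s,M \right)} = -1$
$o = 3$
$o \left(-44 + W{\left(-2,4 \right)}\right) = 3 \left(-44 - 1\right) = 3 \left(-45\right) = -135$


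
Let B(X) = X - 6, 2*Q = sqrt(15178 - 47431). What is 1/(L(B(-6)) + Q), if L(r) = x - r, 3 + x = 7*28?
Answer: 820/200353 - 2*I*sqrt(32253)/200353 ≈ 0.0040928 - 0.0017927*I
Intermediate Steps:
Q = I*sqrt(32253)/2 (Q = sqrt(15178 - 47431)/2 = sqrt(-32253)/2 = (I*sqrt(32253))/2 = I*sqrt(32253)/2 ≈ 89.796*I)
B(X) = -6 + X
x = 193 (x = -3 + 7*28 = -3 + 196 = 193)
L(r) = 193 - r
1/(L(B(-6)) + Q) = 1/((193 - (-6 - 6)) + I*sqrt(32253)/2) = 1/((193 - 1*(-12)) + I*sqrt(32253)/2) = 1/((193 + 12) + I*sqrt(32253)/2) = 1/(205 + I*sqrt(32253)/2)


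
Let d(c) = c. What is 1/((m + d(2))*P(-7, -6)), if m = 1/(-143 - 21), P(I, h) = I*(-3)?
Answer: 164/6867 ≈ 0.023882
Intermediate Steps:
P(I, h) = -3*I
m = -1/164 (m = 1/(-164) = -1/164 ≈ -0.0060976)
1/((m + d(2))*P(-7, -6)) = 1/((-1/164 + 2)*(-3*(-7))) = 1/((327/164)*21) = 1/(6867/164) = 164/6867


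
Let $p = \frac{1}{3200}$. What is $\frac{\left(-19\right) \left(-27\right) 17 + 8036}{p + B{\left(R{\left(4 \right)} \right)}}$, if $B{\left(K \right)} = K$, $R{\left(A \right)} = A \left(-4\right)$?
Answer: $- \frac{53622400}{51199} \approx -1047.3$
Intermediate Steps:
$R{\left(A \right)} = - 4 A$
$p = \frac{1}{3200} \approx 0.0003125$
$\frac{\left(-19\right) \left(-27\right) 17 + 8036}{p + B{\left(R{\left(4 \right)} \right)}} = \frac{\left(-19\right) \left(-27\right) 17 + 8036}{\frac{1}{3200} - 16} = \frac{513 \cdot 17 + 8036}{\frac{1}{3200} - 16} = \frac{8721 + 8036}{- \frac{51199}{3200}} = 16757 \left(- \frac{3200}{51199}\right) = - \frac{53622400}{51199}$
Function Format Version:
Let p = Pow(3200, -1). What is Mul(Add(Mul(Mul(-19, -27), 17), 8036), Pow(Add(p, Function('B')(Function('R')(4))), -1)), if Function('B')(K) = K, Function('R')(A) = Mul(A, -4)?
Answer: Rational(-53622400, 51199) ≈ -1047.3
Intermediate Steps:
Function('R')(A) = Mul(-4, A)
p = Rational(1, 3200) ≈ 0.00031250
Mul(Add(Mul(Mul(-19, -27), 17), 8036), Pow(Add(p, Function('B')(Function('R')(4))), -1)) = Mul(Add(Mul(Mul(-19, -27), 17), 8036), Pow(Add(Rational(1, 3200), Mul(-4, 4)), -1)) = Mul(Add(Mul(513, 17), 8036), Pow(Add(Rational(1, 3200), -16), -1)) = Mul(Add(8721, 8036), Pow(Rational(-51199, 3200), -1)) = Mul(16757, Rational(-3200, 51199)) = Rational(-53622400, 51199)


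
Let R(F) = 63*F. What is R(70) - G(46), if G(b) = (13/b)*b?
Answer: 4397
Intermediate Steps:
G(b) = 13
R(70) - G(46) = 63*70 - 1*13 = 4410 - 13 = 4397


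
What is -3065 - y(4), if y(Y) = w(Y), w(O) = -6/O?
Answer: -6127/2 ≈ -3063.5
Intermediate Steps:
y(Y) = -6/Y
-3065 - y(4) = -3065 - (-6)/4 = -3065 - 1*(-3/2) = -3065 + 3/2 = -6127/2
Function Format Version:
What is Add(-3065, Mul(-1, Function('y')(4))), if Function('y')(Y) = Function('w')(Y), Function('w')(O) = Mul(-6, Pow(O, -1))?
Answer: Rational(-6127, 2) ≈ -3063.5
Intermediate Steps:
Function('y')(Y) = Mul(-6, Pow(Y, -1))
Add(-3065, Mul(-1, Function('y')(4))) = Add(-3065, Mul(-1, Mul(-6, Pow(4, -1)))) = Add(-3065, Mul(-1, Mul(-6, Rational(1, 4)))) = Add(-3065, Mul(-1, Rational(-3, 2))) = Add(-3065, Rational(3, 2)) = Rational(-6127, 2)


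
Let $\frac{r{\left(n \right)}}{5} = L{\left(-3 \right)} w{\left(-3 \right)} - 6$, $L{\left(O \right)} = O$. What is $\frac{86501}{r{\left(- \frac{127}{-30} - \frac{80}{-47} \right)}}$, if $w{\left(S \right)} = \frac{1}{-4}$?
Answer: $- \frac{346004}{105} \approx -3295.3$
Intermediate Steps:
$w{\left(S \right)} = - \frac{1}{4}$
$r{\left(n \right)} = - \frac{105}{4}$ ($r{\left(n \right)} = 5 \left(\left(-3\right) \left(- \frac{1}{4}\right) - 6\right) = 5 \left(\frac{3}{4} - 6\right) = 5 \left(- \frac{21}{4}\right) = - \frac{105}{4}$)
$\frac{86501}{r{\left(- \frac{127}{-30} - \frac{80}{-47} \right)}} = \frac{86501}{- \frac{105}{4}} = 86501 \left(- \frac{4}{105}\right) = - \frac{346004}{105}$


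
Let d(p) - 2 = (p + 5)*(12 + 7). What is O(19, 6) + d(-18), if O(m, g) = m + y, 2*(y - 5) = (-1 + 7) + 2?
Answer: -217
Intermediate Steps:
y = 9 (y = 5 + ((-1 + 7) + 2)/2 = 5 + (6 + 2)/2 = 5 + (½)*8 = 5 + 4 = 9)
O(m, g) = 9 + m (O(m, g) = m + 9 = 9 + m)
d(p) = 97 + 19*p (d(p) = 2 + (p + 5)*(12 + 7) = 2 + (5 + p)*19 = 2 + (95 + 19*p) = 97 + 19*p)
O(19, 6) + d(-18) = (9 + 19) + (97 + 19*(-18)) = 28 + (97 - 342) = 28 - 245 = -217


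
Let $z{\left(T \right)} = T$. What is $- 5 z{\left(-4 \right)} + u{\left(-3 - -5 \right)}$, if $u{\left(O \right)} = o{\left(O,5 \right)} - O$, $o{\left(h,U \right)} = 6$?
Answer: $24$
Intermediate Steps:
$u{\left(O \right)} = 6 - O$
$- 5 z{\left(-4 \right)} + u{\left(-3 - -5 \right)} = \left(-5\right) \left(-4\right) + \left(6 - \left(-3 - -5\right)\right) = 20 + \left(6 - \left(-3 + 5\right)\right) = 20 + \left(6 - 2\right) = 20 + 4 = 24$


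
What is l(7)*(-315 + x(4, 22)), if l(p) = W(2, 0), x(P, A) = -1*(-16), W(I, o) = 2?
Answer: -598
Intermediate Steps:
x(P, A) = 16
l(p) = 2
l(7)*(-315 + x(4, 22)) = 2*(-315 + 16) = 2*(-299) = -598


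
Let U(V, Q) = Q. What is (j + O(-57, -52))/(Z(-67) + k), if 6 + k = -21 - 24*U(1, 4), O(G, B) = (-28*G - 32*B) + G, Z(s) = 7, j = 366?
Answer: -3569/116 ≈ -30.767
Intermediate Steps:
O(G, B) = -32*B - 27*G (O(G, B) = (-32*B - 28*G) + G = -32*B - 27*G)
k = -123 (k = -6 + (-21 - 24*4) = -6 + (-21 - 96) = -6 - 117 = -123)
(j + O(-57, -52))/(Z(-67) + k) = (366 + (-32*(-52) - 27*(-57)))/(7 - 123) = (366 + (1664 + 1539))/(-116) = (366 + 3203)*(-1/116) = 3569*(-1/116) = -3569/116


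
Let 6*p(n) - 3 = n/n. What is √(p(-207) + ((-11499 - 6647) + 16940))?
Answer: 4*I*√678/3 ≈ 34.718*I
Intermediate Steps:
p(n) = ⅔ (p(n) = ½ + (n/n)/6 = ½ + (⅙)*1 = ½ + ⅙ = ⅔)
√(p(-207) + ((-11499 - 6647) + 16940)) = √(⅔ + ((-11499 - 6647) + 16940)) = √(⅔ + (-18146 + 16940)) = √(⅔ - 1206) = √(-3616/3) = 4*I*√678/3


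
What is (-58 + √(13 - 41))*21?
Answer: -1218 + 42*I*√7 ≈ -1218.0 + 111.12*I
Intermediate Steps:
(-58 + √(13 - 41))*21 = (-58 + √(-28))*21 = (-58 + 2*I*√7)*21 = -1218 + 42*I*√7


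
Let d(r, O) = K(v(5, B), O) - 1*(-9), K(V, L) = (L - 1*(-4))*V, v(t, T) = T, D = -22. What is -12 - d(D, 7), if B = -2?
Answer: 1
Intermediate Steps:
K(V, L) = V*(4 + L) (K(V, L) = (L + 4)*V = (4 + L)*V = V*(4 + L))
d(r, O) = 1 - 2*O (d(r, O) = -2*(4 + O) - 1*(-9) = (-8 - 2*O) + 9 = 1 - 2*O)
-12 - d(D, 7) = -12 - (1 - 2*7) = -12 - (1 - 14) = -12 - 1*(-13) = -12 + 13 = 1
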